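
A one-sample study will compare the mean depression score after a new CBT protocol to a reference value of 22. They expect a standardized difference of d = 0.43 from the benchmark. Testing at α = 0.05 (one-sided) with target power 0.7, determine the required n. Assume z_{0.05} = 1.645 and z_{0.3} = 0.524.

For a one-sample test: n = ((z_{α} + z_β) / d)².
z_{α} + z_β = 1.645 + 0.524 = 2.169.
n = (2.169 / 0.43)² = 5.044² = 25.44.
Round up.

n = 26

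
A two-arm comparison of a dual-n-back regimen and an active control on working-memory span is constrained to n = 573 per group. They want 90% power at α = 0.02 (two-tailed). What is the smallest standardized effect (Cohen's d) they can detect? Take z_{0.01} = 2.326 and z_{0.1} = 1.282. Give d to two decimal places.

d_min ≈ 0.21

For two independent groups of n = 573 each: d_min = (z_{α/2} + z_β)·√(2/n).
z-sum = 2.326 + 1.282 = 3.608.
d_min = 3.608 × √(2/573) = 3.608 × 0.0591 = 0.213.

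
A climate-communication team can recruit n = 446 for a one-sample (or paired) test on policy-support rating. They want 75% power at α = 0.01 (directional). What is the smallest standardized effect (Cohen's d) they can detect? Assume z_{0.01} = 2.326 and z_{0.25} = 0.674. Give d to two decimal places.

d_min ≈ 0.14

For a single sample (or paired design) of n = 446: d_min = (z_{α} + z_β)/√n.
z-sum = 2.326 + 0.674 = 3.000.
d_min = 3.000 / √446 = 3.000 / 21.119 = 0.142.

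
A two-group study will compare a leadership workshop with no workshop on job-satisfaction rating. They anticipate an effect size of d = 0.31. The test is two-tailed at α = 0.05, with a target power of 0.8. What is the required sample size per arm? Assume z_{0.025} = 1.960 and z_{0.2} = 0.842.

n = 164 per group

For two independent groups with equal n: n = 2·((z_{α/2} + z_β) / d)².
z_{α/2} + z_β = 1.960 + 0.842 = 2.802.
n = 2 × (2.802 / 0.31)² = 2 × 9.039² = 2 × 81.70 = 163.4.
Round up to the next whole participant.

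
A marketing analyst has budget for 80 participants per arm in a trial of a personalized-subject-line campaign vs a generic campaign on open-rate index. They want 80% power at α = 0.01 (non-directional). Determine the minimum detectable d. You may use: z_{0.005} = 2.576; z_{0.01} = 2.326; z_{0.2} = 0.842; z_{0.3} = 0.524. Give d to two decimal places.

For two independent groups of n = 80 each: d_min = (z_{α/2} + z_β)·√(2/n).
z-sum = 2.576 + 0.842 = 3.418.
d_min = 3.418 × √(2/80) = 3.418 × 0.1581 = 0.540.

d_min ≈ 0.54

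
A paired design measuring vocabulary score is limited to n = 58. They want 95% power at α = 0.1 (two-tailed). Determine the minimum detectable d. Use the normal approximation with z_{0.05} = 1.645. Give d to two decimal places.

d_min ≈ 0.43

For a single sample (or paired design) of n = 58: d_min = (z_{α/2} + z_β)/√n.
z-sum = 1.645 + 1.645 = 3.290.
d_min = 3.290 / √58 = 3.290 / 7.616 = 0.432.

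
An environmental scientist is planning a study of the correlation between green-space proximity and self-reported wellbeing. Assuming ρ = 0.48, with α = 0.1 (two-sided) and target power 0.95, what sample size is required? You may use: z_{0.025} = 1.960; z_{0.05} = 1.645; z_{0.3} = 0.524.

n = 43

Fisher's z: C = ½·ln((1+r)/(1−r)) = ½·ln(2.8462) = 0.5230.
n = ((z_{α/2} + z_β)/C)² + 3.
(1.645 + 1.645) / 0.5230 = 3.290 / 0.5230 = 6.291.
n = 6.291² + 3 = 39.57 + 3 = 42.6.
Round up.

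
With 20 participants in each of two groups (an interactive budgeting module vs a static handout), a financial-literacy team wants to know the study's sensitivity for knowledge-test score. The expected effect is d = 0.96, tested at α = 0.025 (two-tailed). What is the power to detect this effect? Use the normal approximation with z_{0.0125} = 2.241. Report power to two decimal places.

For two equal groups, power = Φ(d·√(n/2) − z_{α/2}).
d·√(n/2) = 0.96 × √(20/2) = 0.96 × 3.162 = 3.036.
z_β = 3.036 − 2.241 = 0.795.
Power = Φ(0.795) = 0.787.

power ≈ 0.79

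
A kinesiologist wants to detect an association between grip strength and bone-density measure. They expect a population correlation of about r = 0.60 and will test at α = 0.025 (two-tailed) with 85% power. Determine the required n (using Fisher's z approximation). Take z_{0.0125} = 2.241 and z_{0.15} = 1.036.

Fisher's z: C = ½·ln((1+r)/(1−r)) = ½·ln(4.0000) = 0.6931.
n = ((z_{α/2} + z_β)/C)² + 3.
(2.241 + 1.036) / 0.6931 = 3.277 / 0.6931 = 4.728.
n = 4.728² + 3 = 22.35 + 3 = 25.4.
Round up.

n = 26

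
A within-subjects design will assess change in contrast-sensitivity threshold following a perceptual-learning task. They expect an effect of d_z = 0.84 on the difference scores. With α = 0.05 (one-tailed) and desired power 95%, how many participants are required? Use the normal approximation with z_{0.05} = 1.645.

n = 16 pairs

For a paired (one-sample on differences) test: n = ((z_{α} + z_β) / d)².
z_{α} + z_β = 1.645 + 1.645 = 3.290.
n = (3.290 / 0.84)² = 3.917² = 15.34.
Round up.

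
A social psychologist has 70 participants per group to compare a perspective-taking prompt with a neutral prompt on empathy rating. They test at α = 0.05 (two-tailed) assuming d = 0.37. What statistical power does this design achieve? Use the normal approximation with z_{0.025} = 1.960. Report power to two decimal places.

power ≈ 0.59

For two equal groups, power = Φ(d·√(n/2) − z_{α/2}).
d·√(n/2) = 0.37 × √(70/2) = 0.37 × 5.916 = 2.189.
z_β = 2.189 − 1.960 = 0.229.
Power = Φ(0.229) = 0.591.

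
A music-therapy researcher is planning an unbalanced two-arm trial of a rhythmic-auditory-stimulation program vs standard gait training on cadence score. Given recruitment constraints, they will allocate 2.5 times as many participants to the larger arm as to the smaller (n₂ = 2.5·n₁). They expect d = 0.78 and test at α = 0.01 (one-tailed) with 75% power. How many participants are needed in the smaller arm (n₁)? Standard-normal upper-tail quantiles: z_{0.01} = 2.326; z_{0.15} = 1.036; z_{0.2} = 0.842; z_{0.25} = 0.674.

n₁ = 21

With allocation ratio k = n₂/n₁ = 2.5, Var(x̄₁−x̄₂) = σ²(1/n₁ + 1/(k·n₁)) = σ²·(k+1)/(k·n₁).
So n₁ = (1 + 1/k)·((z_{α} + z_β)/d)² = 1.400 × (3.000/0.78)².
n₁ = 1.400 × 14.79 = 20.7.
Round up: n₁ = 21, giving n₂ = ⌈2.5 × 21⌉ = ⌈52.5⌉ = 53.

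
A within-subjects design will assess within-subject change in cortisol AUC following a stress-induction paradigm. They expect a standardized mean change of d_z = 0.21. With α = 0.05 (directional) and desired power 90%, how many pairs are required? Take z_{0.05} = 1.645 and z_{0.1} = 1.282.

n = 195 pairs

For a paired (one-sample on differences) test: n = ((z_{α} + z_β) / d)².
z_{α} + z_β = 1.645 + 1.282 = 2.927.
n = (2.927 / 0.21)² = 13.938² = 194.27.
Round up.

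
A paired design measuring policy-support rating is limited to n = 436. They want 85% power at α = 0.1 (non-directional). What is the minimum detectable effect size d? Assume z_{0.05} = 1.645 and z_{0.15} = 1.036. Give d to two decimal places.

For a single sample (or paired design) of n = 436: d_min = (z_{α/2} + z_β)/√n.
z-sum = 1.645 + 1.036 = 2.681.
d_min = 2.681 / √436 = 2.681 / 20.881 = 0.128.

d_min ≈ 0.13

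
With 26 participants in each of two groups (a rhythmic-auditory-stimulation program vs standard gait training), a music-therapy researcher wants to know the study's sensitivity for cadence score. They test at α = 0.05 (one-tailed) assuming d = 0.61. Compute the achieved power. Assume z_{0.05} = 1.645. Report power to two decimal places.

For two equal groups, power = Φ(d·√(n/2) − z_{α}).
d·√(n/2) = 0.61 × √(26/2) = 0.61 × 3.606 = 2.199.
z_β = 2.199 − 1.645 = 0.554.
Power = Φ(0.554) = 0.710.

power ≈ 0.71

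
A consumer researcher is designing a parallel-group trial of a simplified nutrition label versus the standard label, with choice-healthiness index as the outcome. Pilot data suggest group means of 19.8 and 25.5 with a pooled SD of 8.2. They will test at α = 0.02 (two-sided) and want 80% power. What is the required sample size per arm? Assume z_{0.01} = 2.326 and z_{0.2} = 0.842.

n = 42 per group

Cohen's d = |M₁ − M₂| / SD_pooled = |19.8 − 25.5| / 8.2 = 5.7 / 8.2 = 0.695.
For two independent groups with equal n: n = 2·((z_{α/2} + z_β) / d)².
z_{α/2} + z_β = 2.326 + 0.842 = 3.168.
n = 2 × (3.168 / 0.695)² = 2 × 4.558² = 2 × 20.78 = 41.6.
Round up to the next whole participant.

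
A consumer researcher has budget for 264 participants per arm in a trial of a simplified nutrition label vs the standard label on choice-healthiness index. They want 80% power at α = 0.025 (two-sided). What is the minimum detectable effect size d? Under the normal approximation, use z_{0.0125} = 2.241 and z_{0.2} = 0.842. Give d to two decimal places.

For two independent groups of n = 264 each: d_min = (z_{α/2} + z_β)·√(2/n).
z-sum = 2.241 + 0.842 = 3.083.
d_min = 3.083 × √(2/264) = 3.083 × 0.0870 = 0.268.

d_min ≈ 0.27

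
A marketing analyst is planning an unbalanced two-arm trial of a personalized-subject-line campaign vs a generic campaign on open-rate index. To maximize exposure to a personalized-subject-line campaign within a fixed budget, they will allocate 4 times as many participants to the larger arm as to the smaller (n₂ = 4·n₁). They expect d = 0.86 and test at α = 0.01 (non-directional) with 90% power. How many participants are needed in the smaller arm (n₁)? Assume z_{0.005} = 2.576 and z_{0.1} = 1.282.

With allocation ratio k = n₂/n₁ = 4, Var(x̄₁−x̄₂) = σ²(1/n₁ + 1/(k·n₁)) = σ²·(k+1)/(k·n₁).
So n₁ = (1 + 1/k)·((z_{α/2} + z_β)/d)² = 1.250 × (3.858/0.86)².
n₁ = 1.250 × 20.12 = 25.2.
Round up: n₁ = 26, giving n₂ = 4 × 26 = 104.

n₁ = 26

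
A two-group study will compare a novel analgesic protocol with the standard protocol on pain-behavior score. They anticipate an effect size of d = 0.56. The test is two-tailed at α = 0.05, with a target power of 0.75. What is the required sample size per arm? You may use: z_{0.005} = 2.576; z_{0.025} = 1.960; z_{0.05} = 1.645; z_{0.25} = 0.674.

n = 45 per group

For two independent groups with equal n: n = 2·((z_{α/2} + z_β) / d)².
z_{α/2} + z_β = 1.960 + 0.674 = 2.634.
n = 2 × (2.634 / 0.56)² = 2 × 4.704² = 2 × 22.12 = 44.2.
Round up to the next whole participant.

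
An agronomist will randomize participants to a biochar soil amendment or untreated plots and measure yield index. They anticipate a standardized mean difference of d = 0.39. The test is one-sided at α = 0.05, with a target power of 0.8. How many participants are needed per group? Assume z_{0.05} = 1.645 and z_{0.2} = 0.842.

For two independent groups with equal n: n = 2·((z_{α} + z_β) / d)².
z_{α} + z_β = 1.645 + 0.842 = 2.487.
n = 2 × (2.487 / 0.39)² = 2 × 6.377² = 2 × 40.67 = 81.3.
Round up to the next whole participant.

n = 82 per group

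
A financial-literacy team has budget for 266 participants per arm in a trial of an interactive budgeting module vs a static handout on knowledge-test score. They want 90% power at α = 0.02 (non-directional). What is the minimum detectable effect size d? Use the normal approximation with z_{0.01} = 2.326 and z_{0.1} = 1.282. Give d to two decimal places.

d_min ≈ 0.31

For two independent groups of n = 266 each: d_min = (z_{α/2} + z_β)·√(2/n).
z-sum = 2.326 + 1.282 = 3.608.
d_min = 3.608 × √(2/266) = 3.608 × 0.0867 = 0.313.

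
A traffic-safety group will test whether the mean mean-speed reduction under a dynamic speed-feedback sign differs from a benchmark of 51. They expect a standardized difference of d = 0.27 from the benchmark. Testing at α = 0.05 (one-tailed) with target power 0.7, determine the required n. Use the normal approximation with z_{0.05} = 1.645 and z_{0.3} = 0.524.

n = 65

For a one-sample test: n = ((z_{α} + z_β) / d)².
z_{α} + z_β = 1.645 + 0.524 = 2.169.
n = (2.169 / 0.27)² = 8.033² = 64.53.
Round up.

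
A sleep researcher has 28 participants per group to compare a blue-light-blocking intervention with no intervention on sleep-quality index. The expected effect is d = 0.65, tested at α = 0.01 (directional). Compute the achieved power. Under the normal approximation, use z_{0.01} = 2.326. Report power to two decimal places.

power ≈ 0.54

For two equal groups, power = Φ(d·√(n/2) − z_{α}).
d·√(n/2) = 0.65 × √(28/2) = 0.65 × 3.742 = 2.432.
z_β = 2.432 − 2.326 = 0.106.
Power = Φ(0.106) = 0.542.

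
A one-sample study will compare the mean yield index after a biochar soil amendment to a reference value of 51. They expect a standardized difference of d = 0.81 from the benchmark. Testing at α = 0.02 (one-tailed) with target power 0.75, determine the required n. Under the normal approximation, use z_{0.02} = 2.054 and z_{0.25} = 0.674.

For a one-sample test: n = ((z_{α} + z_β) / d)².
z_{α} + z_β = 2.054 + 0.674 = 2.728.
n = (2.728 / 0.81)² = 3.368² = 11.34.
Round up.

n = 12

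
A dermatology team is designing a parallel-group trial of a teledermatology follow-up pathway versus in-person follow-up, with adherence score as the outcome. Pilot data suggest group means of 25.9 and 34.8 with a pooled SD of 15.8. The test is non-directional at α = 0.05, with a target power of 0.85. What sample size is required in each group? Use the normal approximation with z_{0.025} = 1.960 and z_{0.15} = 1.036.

n = 57 per group

Cohen's d = |M₁ − M₂| / SD_pooled = |25.9 − 34.8| / 15.8 = 8.9 / 15.8 = 0.563.
For two independent groups with equal n: n = 2·((z_{α/2} + z_β) / d)².
z_{α/2} + z_β = 1.960 + 1.036 = 2.996.
n = 2 × (2.996 / 0.563)² = 2 × 5.321² = 2 × 28.32 = 56.6.
Round up to the next whole participant.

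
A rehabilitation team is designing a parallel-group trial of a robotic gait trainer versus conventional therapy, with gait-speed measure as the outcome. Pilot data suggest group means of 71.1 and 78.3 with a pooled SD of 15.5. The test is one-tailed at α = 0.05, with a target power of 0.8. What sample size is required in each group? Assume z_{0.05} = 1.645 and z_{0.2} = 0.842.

Cohen's d = |M₁ − M₂| / SD_pooled = |71.1 − 78.3| / 15.5 = 7.2 / 15.5 = 0.465.
For two independent groups with equal n: n = 2·((z_{α} + z_β) / d)².
z_{α} + z_β = 1.645 + 0.842 = 2.487.
n = 2 × (2.487 / 0.465)² = 2 × 5.348² = 2 × 28.61 = 57.2.
Round up to the next whole participant.

n = 58 per group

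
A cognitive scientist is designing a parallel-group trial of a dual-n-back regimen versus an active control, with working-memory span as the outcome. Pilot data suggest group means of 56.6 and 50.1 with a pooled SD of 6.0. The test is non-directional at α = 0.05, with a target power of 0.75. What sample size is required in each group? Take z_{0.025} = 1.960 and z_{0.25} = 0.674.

n = 12 per group

Cohen's d = |M₁ − M₂| / SD_pooled = |56.6 − 50.1| / 6.0 = 6.5 / 6.0 = 1.083.
For two independent groups with equal n: n = 2·((z_{α/2} + z_β) / d)².
z_{α/2} + z_β = 1.960 + 0.674 = 2.634.
n = 2 × (2.634 / 1.083)² = 2 × 2.432² = 2 × 5.92 = 11.8.
Round up to the next whole participant.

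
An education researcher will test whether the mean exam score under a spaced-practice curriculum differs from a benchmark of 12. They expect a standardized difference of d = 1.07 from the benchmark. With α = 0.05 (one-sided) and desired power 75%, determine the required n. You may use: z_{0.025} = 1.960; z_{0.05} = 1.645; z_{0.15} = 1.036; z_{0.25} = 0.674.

For a one-sample test: n = ((z_{α} + z_β) / d)².
z_{α} + z_β = 1.645 + 0.674 = 2.319.
n = (2.319 / 1.07)² = 2.167² = 4.70.
Round up.

n = 5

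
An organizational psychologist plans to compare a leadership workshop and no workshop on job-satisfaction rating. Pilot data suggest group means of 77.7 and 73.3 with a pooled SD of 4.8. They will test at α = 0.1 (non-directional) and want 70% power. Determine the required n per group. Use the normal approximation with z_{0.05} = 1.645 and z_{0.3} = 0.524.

Cohen's d = |M₁ − M₂| / SD_pooled = |77.7 − 73.3| / 4.8 = 4.4 / 4.8 = 0.917.
For two independent groups with equal n: n = 2·((z_{α/2} + z_β) / d)².
z_{α/2} + z_β = 1.645 + 0.524 = 2.169.
n = 2 × (2.169 / 0.917)² = 2 × 2.365² = 2 × 5.59 = 11.2.
Round up to the next whole participant.

n = 12 per group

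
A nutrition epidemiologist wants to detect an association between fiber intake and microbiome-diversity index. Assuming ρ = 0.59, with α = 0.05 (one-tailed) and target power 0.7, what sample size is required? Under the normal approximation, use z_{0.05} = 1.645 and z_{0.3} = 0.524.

Fisher's z: C = ½·ln((1+r)/(1−r)) = ½·ln(3.8780) = 0.6777.
n = ((z_{α} + z_β)/C)² + 3.
(1.645 + 0.524) / 0.6777 = 2.169 / 0.6777 = 3.201.
n = 3.201² + 3 = 10.24 + 3 = 13.2.
Round up.

n = 14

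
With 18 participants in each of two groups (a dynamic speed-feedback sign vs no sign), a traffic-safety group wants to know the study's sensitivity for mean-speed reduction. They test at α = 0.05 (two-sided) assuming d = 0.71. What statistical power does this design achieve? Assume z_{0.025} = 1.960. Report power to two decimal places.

power ≈ 0.57

For two equal groups, power = Φ(d·√(n/2) − z_{α/2}).
d·√(n/2) = 0.71 × √(18/2) = 0.71 × 3.000 = 2.130.
z_β = 2.130 − 1.960 = 0.170.
Power = Φ(0.170) = 0.567.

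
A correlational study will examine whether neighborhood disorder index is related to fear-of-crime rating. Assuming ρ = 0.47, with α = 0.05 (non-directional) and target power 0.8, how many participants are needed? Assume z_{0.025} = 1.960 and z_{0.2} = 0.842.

n = 34

Fisher's z: C = ½·ln((1+r)/(1−r)) = ½·ln(2.7736) = 0.5101.
n = ((z_{α/2} + z_β)/C)² + 3.
(1.960 + 0.842) / 0.5101 = 2.802 / 0.5101 = 5.493.
n = 5.493² + 3 = 30.17 + 3 = 33.2.
Round up.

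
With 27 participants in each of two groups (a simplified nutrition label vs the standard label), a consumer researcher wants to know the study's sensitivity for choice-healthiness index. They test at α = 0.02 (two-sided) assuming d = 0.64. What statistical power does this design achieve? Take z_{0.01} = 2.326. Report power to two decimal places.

power ≈ 0.51

For two equal groups, power = Φ(d·√(n/2) − z_{α/2}).
d·√(n/2) = 0.64 × √(27/2) = 0.64 × 3.674 = 2.352.
z_β = 2.352 − 2.326 = 0.026.
Power = Φ(0.026) = 0.510.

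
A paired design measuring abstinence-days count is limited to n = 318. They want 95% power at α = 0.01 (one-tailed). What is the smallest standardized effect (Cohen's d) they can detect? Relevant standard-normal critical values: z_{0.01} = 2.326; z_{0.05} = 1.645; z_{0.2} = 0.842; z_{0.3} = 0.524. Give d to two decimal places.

d_min ≈ 0.22

For a single sample (or paired design) of n = 318: d_min = (z_{α} + z_β)/√n.
z-sum = 2.326 + 1.645 = 3.971.
d_min = 3.971 / √318 = 3.971 / 17.833 = 0.223.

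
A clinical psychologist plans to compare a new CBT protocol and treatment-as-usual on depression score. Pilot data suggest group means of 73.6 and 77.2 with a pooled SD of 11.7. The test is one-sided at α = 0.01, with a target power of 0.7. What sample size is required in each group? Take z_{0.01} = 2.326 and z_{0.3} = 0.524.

Cohen's d = |M₁ − M₂| / SD_pooled = |73.6 − 77.2| / 11.7 = 3.6 / 11.7 = 0.308.
For two independent groups with equal n: n = 2·((z_{α} + z_β) / d)².
z_{α} + z_β = 2.326 + 0.524 = 2.850.
n = 2 × (2.850 / 0.308)² = 2 × 9.253² = 2 × 85.62 = 171.2.
Round up to the next whole participant.

n = 172 per group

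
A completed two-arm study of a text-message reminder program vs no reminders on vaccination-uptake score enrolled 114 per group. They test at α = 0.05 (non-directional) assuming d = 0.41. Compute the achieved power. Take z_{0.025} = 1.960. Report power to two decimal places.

power ≈ 0.87

For two equal groups, power = Φ(d·√(n/2) − z_{α/2}).
d·√(n/2) = 0.41 × √(114/2) = 0.41 × 7.550 = 3.095.
z_β = 3.095 − 1.960 = 1.135.
Power = Φ(1.135) = 0.872.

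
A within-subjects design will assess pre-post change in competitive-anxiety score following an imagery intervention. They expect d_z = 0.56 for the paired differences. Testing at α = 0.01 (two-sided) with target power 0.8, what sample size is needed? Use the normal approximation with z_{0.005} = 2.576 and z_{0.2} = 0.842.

n = 38 pairs

For a paired (one-sample on differences) test: n = ((z_{α/2} + z_β) / d)².
z_{α/2} + z_β = 2.576 + 0.842 = 3.418.
n = (3.418 / 0.56)² = 6.104² = 37.25.
Round up.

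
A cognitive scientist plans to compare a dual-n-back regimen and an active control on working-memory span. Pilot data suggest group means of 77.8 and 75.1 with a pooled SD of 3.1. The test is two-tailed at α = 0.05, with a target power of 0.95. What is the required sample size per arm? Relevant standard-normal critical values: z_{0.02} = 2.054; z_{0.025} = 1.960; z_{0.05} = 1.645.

Cohen's d = |M₁ − M₂| / SD_pooled = |77.8 − 75.1| / 3.1 = 2.7 / 3.1 = 0.871.
For two independent groups with equal n: n = 2·((z_{α/2} + z_β) / d)².
z_{α/2} + z_β = 1.960 + 1.645 = 3.605.
n = 2 × (3.605 / 0.871)² = 2 × 4.139² = 2 × 17.13 = 34.3.
Round up to the next whole participant.

n = 35 per group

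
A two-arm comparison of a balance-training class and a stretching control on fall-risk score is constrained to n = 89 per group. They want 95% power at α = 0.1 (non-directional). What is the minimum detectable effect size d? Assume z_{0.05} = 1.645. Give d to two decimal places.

d_min ≈ 0.49

For two independent groups of n = 89 each: d_min = (z_{α/2} + z_β)·√(2/n).
z-sum = 1.645 + 1.645 = 3.290.
d_min = 3.290 × √(2/89) = 3.290 × 0.1499 = 0.493.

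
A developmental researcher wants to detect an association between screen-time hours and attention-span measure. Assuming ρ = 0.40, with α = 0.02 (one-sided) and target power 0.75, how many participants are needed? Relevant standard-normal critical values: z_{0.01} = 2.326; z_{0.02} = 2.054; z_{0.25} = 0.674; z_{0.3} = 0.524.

Fisher's z: C = ½·ln((1+r)/(1−r)) = ½·ln(2.3333) = 0.4236.
n = ((z_{α} + z_β)/C)² + 3.
(2.054 + 0.674) / 0.4236 = 2.728 / 0.4236 = 6.440.
n = 6.440² + 3 = 41.47 + 3 = 44.5.
Round up.

n = 45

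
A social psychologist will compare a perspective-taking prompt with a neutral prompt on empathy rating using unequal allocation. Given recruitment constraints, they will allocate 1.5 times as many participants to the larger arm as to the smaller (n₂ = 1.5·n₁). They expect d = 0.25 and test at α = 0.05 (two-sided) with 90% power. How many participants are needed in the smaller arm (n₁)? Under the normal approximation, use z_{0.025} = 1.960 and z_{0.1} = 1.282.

n₁ = 281

With allocation ratio k = n₂/n₁ = 1.5, Var(x̄₁−x̄₂) = σ²(1/n₁ + 1/(k·n₁)) = σ²·(k+1)/(k·n₁).
So n₁ = (1 + 1/k)·((z_{α/2} + z_β)/d)² = 1.667 × (3.242/0.25)².
n₁ = 1.667 × 168.17 = 280.3.
Round up: n₁ = 281, giving n₂ = ⌈1.5 × 281⌉ = ⌈421.5⌉ = 422.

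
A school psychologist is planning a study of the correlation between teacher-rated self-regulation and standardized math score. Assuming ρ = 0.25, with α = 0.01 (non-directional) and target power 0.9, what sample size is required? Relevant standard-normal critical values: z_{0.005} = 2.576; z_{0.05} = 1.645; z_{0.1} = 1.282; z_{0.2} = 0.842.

Fisher's z: C = ½·ln((1+r)/(1−r)) = ½·ln(1.6667) = 0.2554.
n = ((z_{α/2} + z_β)/C)² + 3.
(2.576 + 1.282) / 0.2554 = 3.858 / 0.2554 = 15.106.
n = 15.106² + 3 = 228.18 + 3 = 231.2.
Round up.

n = 232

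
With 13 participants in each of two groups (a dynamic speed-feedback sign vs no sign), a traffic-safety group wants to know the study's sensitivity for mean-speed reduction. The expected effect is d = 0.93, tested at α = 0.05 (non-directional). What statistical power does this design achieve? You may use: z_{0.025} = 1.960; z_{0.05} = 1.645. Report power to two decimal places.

power ≈ 0.66

For two equal groups, power = Φ(d·√(n/2) − z_{α/2}).
d·√(n/2) = 0.93 × √(13/2) = 0.93 × 2.550 = 2.371.
z_β = 2.371 − 1.960 = 0.411.
Power = Φ(0.411) = 0.659.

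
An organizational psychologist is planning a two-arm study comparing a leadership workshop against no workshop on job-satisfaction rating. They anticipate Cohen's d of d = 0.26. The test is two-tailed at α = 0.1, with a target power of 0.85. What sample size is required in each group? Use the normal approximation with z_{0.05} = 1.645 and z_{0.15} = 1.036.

n = 213 per group

For two independent groups with equal n: n = 2·((z_{α/2} + z_β) / d)².
z_{α/2} + z_β = 1.645 + 1.036 = 2.681.
n = 2 × (2.681 / 0.26)² = 2 × 10.312² = 2 × 106.33 = 212.7.
Round up to the next whole participant.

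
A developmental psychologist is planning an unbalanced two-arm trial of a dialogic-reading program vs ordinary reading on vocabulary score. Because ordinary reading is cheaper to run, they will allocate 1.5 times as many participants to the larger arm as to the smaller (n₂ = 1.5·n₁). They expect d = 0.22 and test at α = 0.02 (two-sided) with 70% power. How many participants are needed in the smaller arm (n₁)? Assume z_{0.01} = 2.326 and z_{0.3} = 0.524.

n₁ = 280

With allocation ratio k = n₂/n₁ = 1.5, Var(x̄₁−x̄₂) = σ²(1/n₁ + 1/(k·n₁)) = σ²·(k+1)/(k·n₁).
So n₁ = (1 + 1/k)·((z_{α/2} + z_β)/d)² = 1.667 × (2.850/0.22)².
n₁ = 1.667 × 167.82 = 279.7.
Round up: n₁ = 280, giving n₂ = 1.5 × 280 = 420.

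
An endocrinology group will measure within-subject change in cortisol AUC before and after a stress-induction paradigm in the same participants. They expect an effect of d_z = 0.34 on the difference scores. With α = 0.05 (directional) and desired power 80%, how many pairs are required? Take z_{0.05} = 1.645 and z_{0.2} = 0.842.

For a paired (one-sample on differences) test: n = ((z_{α} + z_β) / d)².
z_{α} + z_β = 1.645 + 0.842 = 2.487.
n = (2.487 / 0.34)² = 7.315² = 53.50.
Round up.

n = 54 pairs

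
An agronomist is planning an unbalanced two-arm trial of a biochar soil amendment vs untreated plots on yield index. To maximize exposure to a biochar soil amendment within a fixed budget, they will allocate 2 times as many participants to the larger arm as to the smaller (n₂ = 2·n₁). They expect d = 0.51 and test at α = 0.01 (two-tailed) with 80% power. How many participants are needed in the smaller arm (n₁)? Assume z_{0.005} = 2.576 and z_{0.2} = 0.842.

With allocation ratio k = n₂/n₁ = 2, Var(x̄₁−x̄₂) = σ²(1/n₁ + 1/(k·n₁)) = σ²·(k+1)/(k·n₁).
So n₁ = (1 + 1/k)·((z_{α/2} + z_β)/d)² = 1.500 × (3.418/0.51)².
n₁ = 1.500 × 44.92 = 67.4.
Round up: n₁ = 68, giving n₂ = 2 × 68 = 136.

n₁ = 68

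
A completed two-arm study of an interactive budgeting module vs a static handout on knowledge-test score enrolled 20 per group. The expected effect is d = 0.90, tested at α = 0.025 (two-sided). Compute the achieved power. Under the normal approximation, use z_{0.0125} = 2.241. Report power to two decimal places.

power ≈ 0.73

For two equal groups, power = Φ(d·√(n/2) − z_{α/2}).
d·√(n/2) = 0.90 × √(20/2) = 0.90 × 3.162 = 2.846.
z_β = 2.846 − 2.241 = 0.605.
Power = Φ(0.605) = 0.727.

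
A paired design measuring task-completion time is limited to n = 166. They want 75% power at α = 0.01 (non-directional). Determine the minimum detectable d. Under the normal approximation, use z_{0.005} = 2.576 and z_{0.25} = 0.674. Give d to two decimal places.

d_min ≈ 0.25

For a single sample (or paired design) of n = 166: d_min = (z_{α/2} + z_β)/√n.
z-sum = 2.576 + 0.674 = 3.250.
d_min = 3.250 / √166 = 3.250 / 12.884 = 0.252.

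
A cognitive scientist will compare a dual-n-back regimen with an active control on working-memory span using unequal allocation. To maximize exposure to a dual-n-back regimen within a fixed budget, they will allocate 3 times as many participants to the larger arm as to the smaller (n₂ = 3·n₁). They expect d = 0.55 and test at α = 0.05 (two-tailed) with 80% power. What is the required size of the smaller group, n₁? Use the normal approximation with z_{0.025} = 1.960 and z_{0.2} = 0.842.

With allocation ratio k = n₂/n₁ = 3, Var(x̄₁−x̄₂) = σ²(1/n₁ + 1/(k·n₁)) = σ²·(k+1)/(k·n₁).
So n₁ = (1 + 1/k)·((z_{α/2} + z_β)/d)² = 1.333 × (2.802/0.55)².
n₁ = 1.333 × 25.95 = 34.6.
Round up: n₁ = 35, giving n₂ = 3 × 35 = 105.

n₁ = 35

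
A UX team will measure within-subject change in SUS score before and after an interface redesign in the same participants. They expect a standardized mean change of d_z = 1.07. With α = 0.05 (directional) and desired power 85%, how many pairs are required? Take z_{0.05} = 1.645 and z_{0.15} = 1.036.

n = 7 pairs

For a paired (one-sample on differences) test: n = ((z_{α} + z_β) / d)².
z_{α} + z_β = 1.645 + 1.036 = 2.681.
n = (2.681 / 1.07)² = 2.506² = 6.28.
Round up.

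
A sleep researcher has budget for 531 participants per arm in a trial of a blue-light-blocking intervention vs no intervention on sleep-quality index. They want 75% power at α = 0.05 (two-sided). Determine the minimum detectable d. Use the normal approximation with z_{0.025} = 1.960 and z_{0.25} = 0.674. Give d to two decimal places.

d_min ≈ 0.16

For two independent groups of n = 531 each: d_min = (z_{α/2} + z_β)·√(2/n).
z-sum = 1.960 + 0.674 = 2.634.
d_min = 2.634 × √(2/531) = 2.634 × 0.0614 = 0.162.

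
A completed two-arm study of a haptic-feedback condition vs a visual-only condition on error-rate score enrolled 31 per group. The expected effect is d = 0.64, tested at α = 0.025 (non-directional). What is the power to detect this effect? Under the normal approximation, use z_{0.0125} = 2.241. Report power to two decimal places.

power ≈ 0.61

For two equal groups, power = Φ(d·√(n/2) − z_{α/2}).
d·√(n/2) = 0.64 × √(31/2) = 0.64 × 3.937 = 2.520.
z_β = 2.520 − 2.241 = 0.279.
Power = Φ(0.279) = 0.610.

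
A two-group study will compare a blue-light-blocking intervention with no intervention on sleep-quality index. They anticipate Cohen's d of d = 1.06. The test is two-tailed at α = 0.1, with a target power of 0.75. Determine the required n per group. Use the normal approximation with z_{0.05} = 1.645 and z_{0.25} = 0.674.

n = 10 per group

For two independent groups with equal n: n = 2·((z_{α/2} + z_β) / d)².
z_{α/2} + z_β = 1.645 + 0.674 = 2.319.
n = 2 × (2.319 / 1.06)² = 2 × 2.188² = 2 × 4.79 = 9.6.
Round up to the next whole participant.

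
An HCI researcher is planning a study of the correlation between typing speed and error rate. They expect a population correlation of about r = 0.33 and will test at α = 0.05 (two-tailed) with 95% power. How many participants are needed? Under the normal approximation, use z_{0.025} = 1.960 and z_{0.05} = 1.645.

n = 114

Fisher's z: C = ½·ln((1+r)/(1−r)) = ½·ln(1.9851) = 0.3428.
n = ((z_{α/2} + z_β)/C)² + 3.
(1.960 + 1.645) / 0.3428 = 3.605 / 0.3428 = 10.516.
n = 10.516² + 3 = 110.59 + 3 = 113.6.
Round up.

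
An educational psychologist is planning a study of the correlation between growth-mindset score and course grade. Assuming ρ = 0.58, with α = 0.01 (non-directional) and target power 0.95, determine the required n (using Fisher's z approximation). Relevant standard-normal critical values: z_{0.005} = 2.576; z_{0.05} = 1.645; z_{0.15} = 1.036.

Fisher's z: C = ½·ln((1+r)/(1−r)) = ½·ln(3.7619) = 0.6625.
n = ((z_{α/2} + z_β)/C)² + 3.
(2.576 + 1.645) / 0.6625 = 4.221 / 0.6625 = 6.371.
n = 6.371² + 3 = 40.59 + 3 = 43.6.
Round up.

n = 44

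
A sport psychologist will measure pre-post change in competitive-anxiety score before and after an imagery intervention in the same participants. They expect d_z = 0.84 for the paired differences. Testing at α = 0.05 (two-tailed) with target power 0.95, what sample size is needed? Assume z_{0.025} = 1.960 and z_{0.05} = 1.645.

For a paired (one-sample on differences) test: n = ((z_{α/2} + z_β) / d)².
z_{α/2} + z_β = 1.960 + 1.645 = 3.605.
n = (3.605 / 0.84)² = 4.292² = 18.42.
Round up.

n = 19 pairs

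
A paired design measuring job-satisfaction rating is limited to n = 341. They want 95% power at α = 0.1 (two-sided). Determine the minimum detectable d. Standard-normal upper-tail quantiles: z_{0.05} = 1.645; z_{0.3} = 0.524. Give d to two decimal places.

For a single sample (or paired design) of n = 341: d_min = (z_{α/2} + z_β)/√n.
z-sum = 1.645 + 1.645 = 3.290.
d_min = 3.290 / √341 = 3.290 / 18.466 = 0.178.

d_min ≈ 0.18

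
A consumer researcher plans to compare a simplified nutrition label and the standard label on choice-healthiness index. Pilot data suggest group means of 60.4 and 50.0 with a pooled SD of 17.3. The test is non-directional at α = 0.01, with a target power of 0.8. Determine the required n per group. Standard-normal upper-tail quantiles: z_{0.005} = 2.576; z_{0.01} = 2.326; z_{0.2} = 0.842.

Cohen's d = |M₁ − M₂| / SD_pooled = |60.4 − 50.0| / 17.3 = 10.4 / 17.3 = 0.601.
For two independent groups with equal n: n = 2·((z_{α/2} + z_β) / d)².
z_{α/2} + z_β = 2.576 + 0.842 = 3.418.
n = 2 × (3.418 / 0.601)² = 2 × 5.687² = 2 × 32.34 = 64.7.
Round up to the next whole participant.

n = 65 per group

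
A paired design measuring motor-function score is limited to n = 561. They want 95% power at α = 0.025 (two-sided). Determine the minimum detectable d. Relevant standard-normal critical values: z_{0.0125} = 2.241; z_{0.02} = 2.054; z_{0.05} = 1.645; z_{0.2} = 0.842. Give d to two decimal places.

For a single sample (or paired design) of n = 561: d_min = (z_{α/2} + z_β)/√n.
z-sum = 2.241 + 1.645 = 3.886.
d_min = 3.886 / √561 = 3.886 / 23.685 = 0.164.

d_min ≈ 0.16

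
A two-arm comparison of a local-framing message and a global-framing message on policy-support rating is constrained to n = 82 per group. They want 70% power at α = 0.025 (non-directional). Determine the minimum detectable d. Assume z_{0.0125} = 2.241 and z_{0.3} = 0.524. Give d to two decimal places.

For two independent groups of n = 82 each: d_min = (z_{α/2} + z_β)·√(2/n).
z-sum = 2.241 + 0.524 = 2.765.
d_min = 2.765 × √(2/82) = 2.765 × 0.1562 = 0.432.

d_min ≈ 0.43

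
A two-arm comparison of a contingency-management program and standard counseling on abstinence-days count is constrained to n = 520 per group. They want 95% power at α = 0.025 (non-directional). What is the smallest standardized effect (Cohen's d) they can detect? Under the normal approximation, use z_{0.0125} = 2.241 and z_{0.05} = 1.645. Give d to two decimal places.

d_min ≈ 0.24

For two independent groups of n = 520 each: d_min = (z_{α/2} + z_β)·√(2/n).
z-sum = 2.241 + 1.645 = 3.886.
d_min = 3.886 × √(2/520) = 3.886 × 0.0620 = 0.241.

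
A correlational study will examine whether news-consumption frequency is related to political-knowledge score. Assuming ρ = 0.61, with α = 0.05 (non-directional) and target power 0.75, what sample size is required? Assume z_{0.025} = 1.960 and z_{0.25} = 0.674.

n = 17

Fisher's z: C = ½·ln((1+r)/(1−r)) = ½·ln(4.1282) = 0.7089.
n = ((z_{α/2} + z_β)/C)² + 3.
(1.960 + 0.674) / 0.7089 = 2.634 / 0.7089 = 3.716.
n = 3.716² + 3 = 13.81 + 3 = 16.8.
Round up.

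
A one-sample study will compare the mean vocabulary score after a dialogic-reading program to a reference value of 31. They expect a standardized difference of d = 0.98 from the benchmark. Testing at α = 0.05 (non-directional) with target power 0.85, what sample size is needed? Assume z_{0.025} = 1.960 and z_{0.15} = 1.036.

n = 10

For a one-sample test: n = ((z_{α/2} + z_β) / d)².
z_{α/2} + z_β = 1.960 + 1.036 = 2.996.
n = (2.996 / 0.98)² = 3.057² = 9.35.
Round up.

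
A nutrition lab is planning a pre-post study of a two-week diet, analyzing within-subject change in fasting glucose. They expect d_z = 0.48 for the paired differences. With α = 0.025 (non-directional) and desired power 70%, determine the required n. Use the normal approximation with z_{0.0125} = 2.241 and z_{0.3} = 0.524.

n = 34 pairs

For a paired (one-sample on differences) test: n = ((z_{α/2} + z_β) / d)².
z_{α/2} + z_β = 2.241 + 0.524 = 2.765.
n = (2.765 / 0.48)² = 5.760² = 33.18.
Round up.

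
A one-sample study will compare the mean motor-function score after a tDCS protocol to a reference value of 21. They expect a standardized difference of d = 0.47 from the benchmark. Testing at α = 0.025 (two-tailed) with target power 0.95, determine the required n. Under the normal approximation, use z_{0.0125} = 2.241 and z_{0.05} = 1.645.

n = 69

For a one-sample test: n = ((z_{α/2} + z_β) / d)².
z_{α/2} + z_β = 2.241 + 1.645 = 3.886.
n = (3.886 / 0.47)² = 8.268² = 68.36.
Round up.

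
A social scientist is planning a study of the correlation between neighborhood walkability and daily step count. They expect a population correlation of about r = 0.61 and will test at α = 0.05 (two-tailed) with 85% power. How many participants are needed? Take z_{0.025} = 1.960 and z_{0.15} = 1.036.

Fisher's z: C = ½·ln((1+r)/(1−r)) = ½·ln(4.1282) = 0.7089.
n = ((z_{α/2} + z_β)/C)² + 3.
(1.960 + 1.036) / 0.7089 = 2.996 / 0.7089 = 4.226.
n = 4.226² + 3 = 17.86 + 3 = 20.9.
Round up.

n = 21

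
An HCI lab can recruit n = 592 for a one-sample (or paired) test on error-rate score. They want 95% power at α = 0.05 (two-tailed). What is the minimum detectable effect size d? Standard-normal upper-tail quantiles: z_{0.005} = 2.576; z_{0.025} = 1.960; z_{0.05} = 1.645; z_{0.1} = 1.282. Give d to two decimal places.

d_min ≈ 0.15

For a single sample (or paired design) of n = 592: d_min = (z_{α/2} + z_β)/√n.
z-sum = 1.960 + 1.645 = 3.605.
d_min = 3.605 / √592 = 3.605 / 24.331 = 0.148.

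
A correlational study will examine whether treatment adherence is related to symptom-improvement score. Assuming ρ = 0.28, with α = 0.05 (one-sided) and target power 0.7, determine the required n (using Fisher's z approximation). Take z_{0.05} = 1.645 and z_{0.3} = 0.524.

n = 60

Fisher's z: C = ½·ln((1+r)/(1−r)) = ½·ln(1.7778) = 0.2877.
n = ((z_{α} + z_β)/C)² + 3.
(1.645 + 0.524) / 0.2877 = 2.169 / 0.2877 = 7.539.
n = 7.539² + 3 = 56.84 + 3 = 59.8.
Round up.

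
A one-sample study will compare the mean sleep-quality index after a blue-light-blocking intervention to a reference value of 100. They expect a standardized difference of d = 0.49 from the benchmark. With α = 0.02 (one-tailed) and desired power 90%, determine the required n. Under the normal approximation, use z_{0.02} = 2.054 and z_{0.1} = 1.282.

For a one-sample test: n = ((z_{α} + z_β) / d)².
z_{α} + z_β = 2.054 + 1.282 = 3.336.
n = (3.336 / 0.49)² = 6.808² = 46.35.
Round up.

n = 47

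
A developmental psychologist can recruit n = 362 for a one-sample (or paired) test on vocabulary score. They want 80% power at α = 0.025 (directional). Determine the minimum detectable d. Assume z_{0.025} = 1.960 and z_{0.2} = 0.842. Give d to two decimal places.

For a single sample (or paired design) of n = 362: d_min = (z_{α} + z_β)/√n.
z-sum = 1.960 + 0.842 = 2.802.
d_min = 2.802 / √362 = 2.802 / 19.026 = 0.147.

d_min ≈ 0.15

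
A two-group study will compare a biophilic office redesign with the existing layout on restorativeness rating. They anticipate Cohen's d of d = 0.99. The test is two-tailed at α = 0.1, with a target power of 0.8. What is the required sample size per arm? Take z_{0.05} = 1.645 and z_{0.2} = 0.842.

n = 13 per group

For two independent groups with equal n: n = 2·((z_{α/2} + z_β) / d)².
z_{α/2} + z_β = 1.645 + 0.842 = 2.487.
n = 2 × (2.487 / 0.99)² = 2 × 2.512² = 2 × 6.31 = 12.6.
Round up to the next whole participant.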